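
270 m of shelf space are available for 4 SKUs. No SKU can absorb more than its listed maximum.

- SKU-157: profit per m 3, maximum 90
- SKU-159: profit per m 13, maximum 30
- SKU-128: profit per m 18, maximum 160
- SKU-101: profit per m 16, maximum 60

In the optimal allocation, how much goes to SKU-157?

Rank by profit per m: SKU-128 18 > SKU-101 16 > SKU-159 13 > SKU-157 3.
Give SKU-128 160 to hit its cap of 160 — 110 left.
Give SKU-101 60 to hit its cap of 60 — 50 left.
SKU-159: +30 to 30 (cap) — 20 left.
SKU-157: +20 (room for 90) → 20. Pool exhausted.

20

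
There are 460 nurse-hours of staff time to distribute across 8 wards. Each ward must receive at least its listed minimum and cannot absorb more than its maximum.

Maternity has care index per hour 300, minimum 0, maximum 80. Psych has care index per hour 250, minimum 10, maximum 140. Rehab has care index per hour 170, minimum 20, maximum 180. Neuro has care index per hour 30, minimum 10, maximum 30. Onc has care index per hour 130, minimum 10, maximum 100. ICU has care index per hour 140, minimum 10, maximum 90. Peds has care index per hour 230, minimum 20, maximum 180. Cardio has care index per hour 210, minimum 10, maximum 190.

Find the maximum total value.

108900

Meeting every minimum uses 0+10+20+10+10+10+20+10 = 90 nurse-hours, leaving 370.
Rank by care index per hour: Maternity 300 > Psych 250 > Peds 230 > Cardio 210 > Rehab 170 > ICU 140 > Onc 130 > Neuro 30.
Maternity takes 80 more to reach its cap of 80 ; 290 left.
Psych takes 130 more to reach its cap of 140 ; 160 left.
Give Peds 160 more to hit its cap of 180 ; 0 left.
Total = 300×80 + 250×140 + 170×20 + 30×10 + 130×10 + 140×10 + 230×180 + 210×10 = 108900.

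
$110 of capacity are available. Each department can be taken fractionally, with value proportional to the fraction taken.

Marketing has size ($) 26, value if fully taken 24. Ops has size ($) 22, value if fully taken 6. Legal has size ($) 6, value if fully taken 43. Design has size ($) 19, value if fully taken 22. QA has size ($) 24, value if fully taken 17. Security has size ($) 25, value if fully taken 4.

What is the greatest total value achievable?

Sort by value density: Legal 43/6≈7.17, Design 22/19≈1.16, Marketing 24/26≈0.923, QA 17/24≈0.708, Ops 6/22≈0.273, Security 4/25≈0.16.
Legal: take in full, 6 $ for value 43 → 104 left.
All 19 $ of Design fit (value 22) → 85 remain.
Take all of Marketing (26 $, value 24) → 59 $ left.
Take all of QA (24 $, value 17) → 35 $ left.
All 22 $ of Ops fit (value 6) → 13 remain.
Fill the last 13 $ with part of Security: 13/25 of it earns 2.08.
Total value = 114.08.

114.08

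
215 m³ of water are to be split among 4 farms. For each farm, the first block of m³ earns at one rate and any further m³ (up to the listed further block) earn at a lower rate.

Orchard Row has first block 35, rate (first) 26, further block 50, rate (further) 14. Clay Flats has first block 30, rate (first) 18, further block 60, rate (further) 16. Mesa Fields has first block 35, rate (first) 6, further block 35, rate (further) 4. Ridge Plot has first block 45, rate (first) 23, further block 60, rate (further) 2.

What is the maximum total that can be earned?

Rank every tier by rate: Orchard Row/tier1 26 > Ridge Plot/tier1 23 > Clay Flats/tier1 18 > Clay Flats/tier2 16 > Orchard Row/tier2 14 > Mesa Fields/tier1 6 > Mesa Fields/tier2 4 > Ridge Plot/tier2 2.
Fill Orchard Row tier1 block (35 at 26) — 180 left.
Ridge Plot/tier1 (23): +45 — 135 left.
Clay Flats tier1 at 18: fill all 30 — 105 left.
Fill Clay Flats tier2 block (60 at 16) — 45 left.
Orchard Row tier2 at 14: only 45 left, fill 45.
Total = 26×35 + 23×45 + 18×30 + 16×60 + 14×45 = 4075.

4075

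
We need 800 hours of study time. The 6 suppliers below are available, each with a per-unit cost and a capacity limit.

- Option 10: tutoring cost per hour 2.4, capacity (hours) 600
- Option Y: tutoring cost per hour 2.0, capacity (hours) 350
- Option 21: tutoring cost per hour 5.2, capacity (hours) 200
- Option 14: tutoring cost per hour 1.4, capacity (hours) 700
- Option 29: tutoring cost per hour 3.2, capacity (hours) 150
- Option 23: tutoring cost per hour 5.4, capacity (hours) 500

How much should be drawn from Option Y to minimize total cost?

Cheapest first:
Option 14 at 1.4: take all 700 hours → 100 still needed.
Option Y (2.0): take the remaining 100 → done.
Option 10, Option 29, Option 21, Option 23: unused.

100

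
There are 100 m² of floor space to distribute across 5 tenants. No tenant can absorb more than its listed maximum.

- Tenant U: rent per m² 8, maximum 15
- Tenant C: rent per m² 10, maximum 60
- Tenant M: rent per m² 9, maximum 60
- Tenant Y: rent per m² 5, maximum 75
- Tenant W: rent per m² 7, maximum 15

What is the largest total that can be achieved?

Rank by rent per m²: Tenant C 10 > Tenant M 9 > Tenant U 8 > Tenant W 7 > Tenant Y 5.
Tenant C: +60 to 60 (cap) → 40 left.
Tenant M: +40 (room for 60) → 40. Pool exhausted.
Total = 10×60 + 9×40 = 960.

960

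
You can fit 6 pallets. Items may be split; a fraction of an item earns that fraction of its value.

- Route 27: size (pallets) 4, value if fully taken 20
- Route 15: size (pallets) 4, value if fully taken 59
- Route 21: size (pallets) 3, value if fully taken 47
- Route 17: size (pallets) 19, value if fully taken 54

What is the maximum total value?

91.25

Best value per unit of size first: Route 21 47/3≈15.7, Route 15 59/4≈14.8, Route 27 20/4≈5, Route 17 54/19≈2.84.
Route 21: take in full, 3 pallets for value 47 — 3 left.
3 pallets left: a 3/4 share of Route 15 gives 59×3/4 = 44.25.
Total value = 91.25.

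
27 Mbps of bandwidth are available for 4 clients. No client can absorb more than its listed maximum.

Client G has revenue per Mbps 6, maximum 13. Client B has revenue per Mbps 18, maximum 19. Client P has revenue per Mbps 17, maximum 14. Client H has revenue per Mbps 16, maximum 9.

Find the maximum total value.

Order the clients by revenue per Mbps: Client B 18 > Client P 17 > Client H 16 > Client G 6.
Client B takes 19 to reach its cap of 19 — 8 left.
Client P has room for 14 but only 8 remain, so it gets 8.
Total = 18×19 + 17×8 = 478.

478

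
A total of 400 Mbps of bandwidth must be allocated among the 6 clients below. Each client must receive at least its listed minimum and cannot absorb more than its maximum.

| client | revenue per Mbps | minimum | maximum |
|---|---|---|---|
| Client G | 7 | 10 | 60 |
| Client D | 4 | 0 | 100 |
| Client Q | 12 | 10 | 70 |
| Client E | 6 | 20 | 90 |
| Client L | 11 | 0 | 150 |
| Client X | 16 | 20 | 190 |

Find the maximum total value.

Meeting every minimum uses 10+0+10+20+0+20 = 60 Mbps, leaving 340.
Order the clients by revenue per Mbps: Client X 16 > Client Q 12 > Client L 11 > Client G 7 > Client E 6 > Client D 4.
Client X takes 170 more to reach its cap of 190 ; 170 left.
Client Q: +60 to 70 (cap) ; 110 left.
Only 110 left; Client L takes them to reach 110.
Total = 7×10 + 12×70 + 6×20 + 11×110 + 16×190 = 5280.

5280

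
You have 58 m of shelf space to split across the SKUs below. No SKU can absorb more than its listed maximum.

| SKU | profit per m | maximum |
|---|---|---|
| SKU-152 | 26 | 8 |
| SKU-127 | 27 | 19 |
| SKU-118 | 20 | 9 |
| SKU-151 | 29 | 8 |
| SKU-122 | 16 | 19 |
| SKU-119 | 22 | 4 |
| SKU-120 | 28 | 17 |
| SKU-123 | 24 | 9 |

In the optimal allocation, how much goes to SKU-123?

Highest profit per m first: SKU-151 29 > SKU-120 28 > SKU-127 27 > SKU-152 26 > SKU-123 24 > SKU-119 22 > SKU-118 20 > SKU-122 16.
SKU-151 takes 8 to reach its cap of 8 — 50 left.
SKU-120: +17 to 17 (cap) — 33 left.
Give SKU-127 19 to hit its cap of 19 — 14 left.
SKU-152 takes 8 to reach its cap of 8 — 6 left.
SKU-123: +6 (room for 9) → 6. Pool exhausted.

6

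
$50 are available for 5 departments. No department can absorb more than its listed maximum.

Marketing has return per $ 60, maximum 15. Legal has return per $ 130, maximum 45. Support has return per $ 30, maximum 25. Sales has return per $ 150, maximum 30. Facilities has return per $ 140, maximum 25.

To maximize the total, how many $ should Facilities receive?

20

Highest return per $ first: Sales 150 > Facilities 140 > Legal 130 > Marketing 60 > Support 30.
Sales takes 30 to reach its cap of 30 → 20 left.
Only 20 left; Facilities takes them to reach 20.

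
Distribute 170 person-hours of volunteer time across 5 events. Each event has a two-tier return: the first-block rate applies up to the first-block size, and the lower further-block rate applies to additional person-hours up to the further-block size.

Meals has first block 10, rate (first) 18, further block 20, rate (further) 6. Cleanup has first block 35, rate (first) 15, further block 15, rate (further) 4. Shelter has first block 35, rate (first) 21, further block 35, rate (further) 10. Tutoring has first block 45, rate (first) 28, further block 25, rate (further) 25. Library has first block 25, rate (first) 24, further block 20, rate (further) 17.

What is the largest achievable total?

3890

Treat each block as its own option and order by rate: Tutoring/T1 28 > Tutoring/T2 25 > Library/T1 24 > Shelter/T1 21 > Meals/T1 18 > Library/T2 17 > Cleanup/T1 15 > Shelter/T2 10 > Meals/T2 6 > Cleanup/T2 4.
Tutoring T1 at 28: fill all 45 — 125 left.
Fill Tutoring T2 block (25 at 25) — 100 left.
Library/T1 (24): +25 — 75 left.
Shelter/T1 (21): +35 — 40 left.
Fill Meals T1 block (10 at 18) — 30 left.
Fill Library T2 block (20 at 17) — 10 left.
Cleanup T1 at 15: only 10 left, fill 10.
Total = 28×45 + 25×25 + 24×25 + 21×35 + 18×10 + 17×20 + 15×10 = 3890.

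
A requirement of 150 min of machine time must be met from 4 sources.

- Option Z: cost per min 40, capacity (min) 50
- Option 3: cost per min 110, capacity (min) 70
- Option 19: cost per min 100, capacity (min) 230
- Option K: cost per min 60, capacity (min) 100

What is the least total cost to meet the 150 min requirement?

Cheapest first:
Option Z (40): use full 50 ; 100 min to go.
Take 100 from Option K at 60 ; need 0 more.
Option 19, Option 3: unused.
Cost = 50×40 + 100×60 = 8000.

8000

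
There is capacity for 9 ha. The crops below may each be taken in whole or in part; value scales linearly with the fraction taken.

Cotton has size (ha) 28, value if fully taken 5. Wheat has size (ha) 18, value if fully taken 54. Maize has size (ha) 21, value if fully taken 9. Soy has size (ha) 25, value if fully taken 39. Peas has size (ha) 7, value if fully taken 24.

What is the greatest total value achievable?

30

Sort by value density: Peas 24/7≈3.43, Wheat 54/18≈3, Soy 39/25≈1.56, Maize 9/21≈0.429, Cotton 5/28≈0.179.
Peas: take in full, 7 ha for value 24 — 2 left.
Fill the last 2 ha with part of Wheat: 2/18 of it earns 6.
Total value = 30.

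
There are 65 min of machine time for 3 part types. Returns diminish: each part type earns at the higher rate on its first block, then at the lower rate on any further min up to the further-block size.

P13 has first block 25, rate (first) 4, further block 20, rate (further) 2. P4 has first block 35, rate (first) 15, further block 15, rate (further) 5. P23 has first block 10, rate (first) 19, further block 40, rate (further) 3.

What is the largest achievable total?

810

Rank every tier by rate: P23/first 19 > P4/first 15 > P4/second 5 > P13/first 4 > P23/second 3 > P13/second 2.
Fill P23 first block (10 at 19) ; 55 left.
P4/first (15): +35 ; 20 left.
P4/second (5): +15 ; 5 left.
P13/first: +5 of 25 at 4; pool empty.
Total = 19×10 + 15×35 + 5×15 + 4×5 = 810.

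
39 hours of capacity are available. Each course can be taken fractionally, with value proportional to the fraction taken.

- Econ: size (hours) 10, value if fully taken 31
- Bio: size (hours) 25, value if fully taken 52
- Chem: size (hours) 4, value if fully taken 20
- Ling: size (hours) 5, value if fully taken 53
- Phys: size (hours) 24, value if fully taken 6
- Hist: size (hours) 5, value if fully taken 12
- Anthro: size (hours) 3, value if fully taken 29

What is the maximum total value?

169.96

Best value per unit of size first: Ling 53/5≈10.6, Anthro 29/3≈9.67, Chem 20/4≈5, Econ 31/10≈3.1, Hist 12/5≈2.4, Bio 52/25≈2.08, Phys 6/24≈0.25.
Ling: take in full, 5 hours for value 53 → 34 left.
Anthro: take in full, 3 hours for value 29 → 31 left.
Take all of Chem (4 hours, value 20) → 27 hours left.
All 10 hours of Econ fit (value 31) → 17 remain.
Take all of Hist (5 hours, value 12) → 12 hours left.
12 hours left: a 12/25 share of Bio gives 52×12/25 = 24.96.
Total value = 169.96.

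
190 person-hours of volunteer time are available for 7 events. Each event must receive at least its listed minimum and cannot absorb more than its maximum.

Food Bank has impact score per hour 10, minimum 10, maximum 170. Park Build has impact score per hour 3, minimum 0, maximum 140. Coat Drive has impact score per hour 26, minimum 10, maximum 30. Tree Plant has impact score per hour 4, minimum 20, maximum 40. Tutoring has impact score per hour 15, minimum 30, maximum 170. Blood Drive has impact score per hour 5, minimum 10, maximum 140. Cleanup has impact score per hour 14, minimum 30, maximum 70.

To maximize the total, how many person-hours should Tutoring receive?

90

Meeting every minimum uses 10+0+10+20+30+10+30 = 110 person-hours, leaving 80.
Order the events by impact score per hour: Coat Drive 26 > Tutoring 15 > Cleanup 14 > Food Bank 10 > Blood Drive 5 > Tree Plant 4 > Park Build 3.
Give Coat Drive 20 more to hit its cap of 30 ; 60 left.
Only 60 left; Tutoring takes them to reach 90.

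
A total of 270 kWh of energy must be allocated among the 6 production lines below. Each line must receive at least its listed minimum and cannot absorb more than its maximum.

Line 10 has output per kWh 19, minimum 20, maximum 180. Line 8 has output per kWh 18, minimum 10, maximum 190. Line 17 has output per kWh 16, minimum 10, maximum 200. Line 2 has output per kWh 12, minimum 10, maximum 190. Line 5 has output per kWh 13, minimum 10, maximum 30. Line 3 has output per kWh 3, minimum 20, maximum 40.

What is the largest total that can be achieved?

Meeting every minimum uses 20+10+10+10+10+20 = 80 kWh, leaving 190.
Rank by output per kWh: Line 10 19 > Line 8 18 > Line 17 16 > Line 5 13 > Line 2 12 > Line 3 3.
Line 10: +160 to 180 (cap) → 30 left.
Line 8 has room for 180 more but only 30 remain, so it gets 40.
Total = 19×180 + 18×40 + 16×10 + 12×10 + 13×10 + 3×20 = 4610.

4610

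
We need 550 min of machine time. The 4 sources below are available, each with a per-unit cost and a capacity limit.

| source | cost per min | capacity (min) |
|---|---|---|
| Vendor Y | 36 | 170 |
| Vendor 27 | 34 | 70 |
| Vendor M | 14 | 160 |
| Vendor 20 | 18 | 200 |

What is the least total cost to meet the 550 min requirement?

Fill from the cheapest source first.
Take 160 from Vendor M at 14 ; need 390 more.
Vendor 20 (18): use full 200 ; 190 min to go.
Take 70 from Vendor 27 at 34 ; need 120 more.
Take 120 from Vendor Y at 36 to finish.
Cost = 160×14 + 200×18 + 70×34 + 120×36 = 12540.

12540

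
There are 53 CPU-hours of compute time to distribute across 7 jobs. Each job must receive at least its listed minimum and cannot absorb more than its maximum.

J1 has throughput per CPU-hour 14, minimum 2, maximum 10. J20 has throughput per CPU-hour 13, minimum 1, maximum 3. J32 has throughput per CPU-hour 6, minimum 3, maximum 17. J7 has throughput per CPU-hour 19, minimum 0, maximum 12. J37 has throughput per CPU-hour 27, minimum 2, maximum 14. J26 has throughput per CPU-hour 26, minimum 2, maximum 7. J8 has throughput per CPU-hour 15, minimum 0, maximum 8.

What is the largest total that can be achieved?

Meeting every minimum uses 2+1+3+0+2+2+0 = 10 CPU-hours, leaving 43.
Highest throughput per CPU-hour first: J37 27 > J26 26 > J7 19 > J8 15 > J1 14 > J20 13 > J32 6.
J37: +12 to 14 (cap) — 31 left.
J26 takes 5 more to reach its cap of 7 — 26 left.
J7: +12 to 12 (cap) — 14 left.
Give J8 8 more to hit its cap of 8 — 6 left.
J1: +6 (room for 8) → 8. Pool exhausted.
Total = 14×8 + 13×1 + 6×3 + 19×12 + 27×14 + 26×7 + 15×8 = 1051.

1051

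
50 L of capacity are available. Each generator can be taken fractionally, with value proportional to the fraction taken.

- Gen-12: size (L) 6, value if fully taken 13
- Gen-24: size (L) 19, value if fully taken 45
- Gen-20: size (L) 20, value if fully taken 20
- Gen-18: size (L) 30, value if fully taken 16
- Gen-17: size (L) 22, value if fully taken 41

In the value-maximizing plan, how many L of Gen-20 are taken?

3

Best value per unit of size first: Gen-24 45/19≈2.37, Gen-12 13/6≈2.17, Gen-17 41/22≈1.86, Gen-20 20/20≈1, Gen-18 16/30≈0.533.
All 19 L of Gen-24 fit (value 45) — 31 remain.
All 6 L of Gen-12 fit (value 13) — 25 remain.
All 22 L of Gen-17 fit (value 41) — 3 remain.
Only 3 L remain; take 3/20 of Gen-20 for value 20×3/20 = 3.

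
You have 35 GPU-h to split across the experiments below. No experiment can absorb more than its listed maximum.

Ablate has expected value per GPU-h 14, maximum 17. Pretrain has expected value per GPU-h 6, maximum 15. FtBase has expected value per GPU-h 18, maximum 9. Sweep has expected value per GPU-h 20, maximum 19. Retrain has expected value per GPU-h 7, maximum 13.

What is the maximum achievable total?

640

Rank by expected value per GPU-h: Sweep 20 > FtBase 18 > Ablate 14 > Retrain 7 > Pretrain 6.
Sweep: +19 to 19 (cap) ; 16 left.
Give FtBase 9 to hit its cap of 9 ; 7 left.
Only 7 left; Ablate takes them to reach 7.
Total = 14×7 + 18×9 + 20×19 = 640.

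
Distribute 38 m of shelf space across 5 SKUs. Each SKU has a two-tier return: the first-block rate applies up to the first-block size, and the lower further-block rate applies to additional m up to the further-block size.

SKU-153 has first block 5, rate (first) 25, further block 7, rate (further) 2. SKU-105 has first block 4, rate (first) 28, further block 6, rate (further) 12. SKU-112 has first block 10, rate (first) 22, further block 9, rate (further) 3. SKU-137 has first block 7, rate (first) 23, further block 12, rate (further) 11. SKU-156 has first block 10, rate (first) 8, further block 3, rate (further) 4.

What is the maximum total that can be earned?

756

Order all 10 blocks by rate: SKU-105/T1 28 > SKU-153/T1 25 > SKU-137/T1 23 > SKU-112/T1 22 > SKU-105/T2 12 > SKU-137/T2 11 > SKU-156/T1 8 > SKU-156/T2 4 > SKU-112/T2 3 > SKU-153/T2 2.
Fill SKU-105 T1 block (4 at 28) — 34 left.
SKU-153/T1 (25): +5 — 29 left.
SKU-137 T1 at 23: fill all 7 — 22 left.
Fill SKU-112 T1 block (10 at 22) — 12 left.
SKU-105 T2 at 12: fill all 6 — 6 left.
SKU-137/T2: +6 of 12 at 11; pool empty.
Total = 28×4 + 25×5 + 23×7 + 22×10 + 12×6 + 11×6 = 756.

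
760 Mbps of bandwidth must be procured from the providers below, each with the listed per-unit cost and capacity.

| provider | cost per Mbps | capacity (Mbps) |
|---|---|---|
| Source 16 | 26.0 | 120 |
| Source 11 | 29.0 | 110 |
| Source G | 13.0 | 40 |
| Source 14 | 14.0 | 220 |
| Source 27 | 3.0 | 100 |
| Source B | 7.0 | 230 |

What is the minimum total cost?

10080

Cheapest first:
Take 100 from Source 27 at 3.0 — need 660 more.
Source B at 7.0: take all 230 Mbps — 430 still needed.
Source G at 13.0: take all 40 Mbps — 390 still needed.
Source 14 (14.0): use full 220 — 170 Mbps to go.
Source 16 at 26.0: take all 120 Mbps — 50 still needed.
Source 11 (29.0): take the remaining 50 — done.
Cost = 100×3.0 + 230×7.0 + 40×13.0 + 220×14.0 + 120×26.0 + 50×29.0 = 10080.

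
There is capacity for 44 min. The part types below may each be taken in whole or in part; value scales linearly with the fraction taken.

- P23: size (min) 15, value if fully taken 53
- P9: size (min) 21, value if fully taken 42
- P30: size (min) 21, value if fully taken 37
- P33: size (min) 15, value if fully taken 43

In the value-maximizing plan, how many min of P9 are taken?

Best value per unit of size first: P23 53/15≈3.53, P33 43/15≈2.87, P9 42/21≈2, P30 37/21≈1.76.
Take all of P23 (15 min, value 53) — 29 min left.
Take all of P33 (15 min, value 43) — 14 min left.
14 min left: a 14/21 share of P9 gives 42×14/21 = 28.

14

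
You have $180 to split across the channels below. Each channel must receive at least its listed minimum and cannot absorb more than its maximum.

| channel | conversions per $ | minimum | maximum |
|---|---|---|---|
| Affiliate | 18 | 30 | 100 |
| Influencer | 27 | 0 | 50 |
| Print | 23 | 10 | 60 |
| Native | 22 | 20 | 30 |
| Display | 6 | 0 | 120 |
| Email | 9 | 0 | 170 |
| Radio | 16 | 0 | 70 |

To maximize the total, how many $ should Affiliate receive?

Meeting every minimum uses 30+0+10+20+0+0+0 = 60 $, leaving 120.
Order the channels by conversions per $: Influencer 27 > Print 23 > Native 22 > Affiliate 18 > Radio 16 > Email 9 > Display 6.
Influencer: +50 to 50 (cap) ; 70 left.
Give Print 50 more to hit its cap of 60 ; 20 left.
Give Native 10 more to hit its cap of 30 ; 10 left.
Only 10 left; Affiliate takes them to reach 40.

40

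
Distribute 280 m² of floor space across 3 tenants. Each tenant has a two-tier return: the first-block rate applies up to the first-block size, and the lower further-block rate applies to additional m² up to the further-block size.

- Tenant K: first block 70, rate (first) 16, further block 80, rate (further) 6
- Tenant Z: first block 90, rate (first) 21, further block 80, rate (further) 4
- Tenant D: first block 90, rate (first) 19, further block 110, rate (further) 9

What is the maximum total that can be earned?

Rank every tier by rate: Tenant Z/T1 21 > Tenant D/T1 19 > Tenant K/T1 16 > Tenant D/T2 9 > Tenant K/T2 6 > Tenant Z/T2 4.
Tenant Z/T1 (21): +90 → 190 left.
Tenant D/T1 (19): +90 → 100 left.
Fill Tenant K T1 block (70 at 16) → 30 left.
Tenant D T2 at 9: only 30 left, fill 30.
Total = 21×90 + 19×90 + 16×70 + 9×30 = 4990.

4990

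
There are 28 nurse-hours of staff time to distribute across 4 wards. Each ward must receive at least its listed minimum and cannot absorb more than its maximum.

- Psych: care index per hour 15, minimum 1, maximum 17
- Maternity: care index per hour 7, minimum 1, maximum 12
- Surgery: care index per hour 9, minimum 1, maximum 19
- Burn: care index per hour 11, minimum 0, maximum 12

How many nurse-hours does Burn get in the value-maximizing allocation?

Meeting every minimum uses 1+1+1+0 = 3 nurse-hours, leaving 25.
Order the wards by care index per hour: Psych 15 > Burn 11 > Surgery 9 > Maternity 7.
Psych: +16 to 17 (cap) — 9 left.
Only 9 left; Burn takes them to reach 9.

9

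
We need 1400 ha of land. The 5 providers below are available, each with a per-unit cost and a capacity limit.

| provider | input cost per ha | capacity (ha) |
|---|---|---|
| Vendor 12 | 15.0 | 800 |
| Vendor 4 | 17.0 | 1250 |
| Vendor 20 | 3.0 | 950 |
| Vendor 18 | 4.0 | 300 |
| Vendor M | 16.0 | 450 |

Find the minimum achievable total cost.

Cheapest first:
Vendor 20 at 3.0: take all 950 ha → 450 still needed.
Vendor 18 at 4.0: take all 300 ha → 150 still needed.
Take 150 from Vendor 12 at 15.0 to finish.
Vendor M, Vendor 4: unused.
Cost = 950×3.0 + 300×4.0 + 150×15.0 = 6300.

6300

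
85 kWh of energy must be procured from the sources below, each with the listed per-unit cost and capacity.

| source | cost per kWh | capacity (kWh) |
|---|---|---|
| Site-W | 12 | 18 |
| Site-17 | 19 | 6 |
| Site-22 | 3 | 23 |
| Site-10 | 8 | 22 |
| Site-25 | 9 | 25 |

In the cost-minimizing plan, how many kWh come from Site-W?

15

Use sources in increasing cost order.
Site-22 (3): use full 23 ; 62 kWh to go.
Take 22 from Site-10 at 8 ; need 40 more.
Site-25 (9): use full 25 ; 15 kWh to go.
Take 15 from Site-W at 12 to finish.
Site-17: unused.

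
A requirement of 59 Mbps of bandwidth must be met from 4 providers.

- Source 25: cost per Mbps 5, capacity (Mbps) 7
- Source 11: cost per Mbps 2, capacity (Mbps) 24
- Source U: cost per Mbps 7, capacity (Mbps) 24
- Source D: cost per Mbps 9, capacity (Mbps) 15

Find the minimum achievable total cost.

287

Fill from the cheapest provider first.
Source 11 at 2: take all 24 Mbps — 35 still needed.
Source 25 (5): use full 7 — 28 Mbps to go.
Source U at 7: take all 24 Mbps — 4 still needed.
Source D (9): take the remaining 4 — done.
Cost = 24×2 + 7×5 + 24×7 + 4×9 = 287.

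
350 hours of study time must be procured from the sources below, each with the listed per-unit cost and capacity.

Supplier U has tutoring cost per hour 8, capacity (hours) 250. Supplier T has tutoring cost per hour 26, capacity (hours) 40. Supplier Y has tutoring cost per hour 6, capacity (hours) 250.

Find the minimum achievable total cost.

Fill from the cheapest source first.
Take 250 from Supplier Y at 6 — need 100 more.
Supplier U at 8: take 100 of its 250 — requirement met.
Supplier T: unused.
Cost = 250×6 + 100×8 = 2300.

2300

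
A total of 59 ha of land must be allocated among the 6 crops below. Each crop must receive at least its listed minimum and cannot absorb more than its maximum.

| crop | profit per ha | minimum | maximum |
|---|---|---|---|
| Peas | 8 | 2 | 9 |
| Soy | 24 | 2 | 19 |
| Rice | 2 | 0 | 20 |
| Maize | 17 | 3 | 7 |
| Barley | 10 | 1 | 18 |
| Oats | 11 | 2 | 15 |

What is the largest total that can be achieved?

916

Meeting every minimum uses 2+2+0+3+1+2 = 10 ha, leaving 49.
Order the crops by profit per ha: Soy 24 > Maize 17 > Oats 11 > Barley 10 > Peas 8 > Rice 2.
Soy takes 17 more to reach its cap of 19 → 32 left.
Maize: +4 to 7 (cap) → 28 left.
Give Oats 13 more to hit its cap of 15 → 15 left.
Barley: +15 (room for 17) → 16. Pool exhausted.
Total = 8×2 + 24×19 + 17×7 + 10×16 + 11×15 = 916.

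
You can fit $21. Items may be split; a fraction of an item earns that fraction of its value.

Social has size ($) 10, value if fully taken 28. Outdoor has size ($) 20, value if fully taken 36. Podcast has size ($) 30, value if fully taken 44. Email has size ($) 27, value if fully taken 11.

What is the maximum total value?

47.8

Best value per unit of size first: Social 28/10≈2.8, Outdoor 36/20≈1.8, Podcast 44/30≈1.47, Email 11/27≈0.407.
Social: take in full, 10 $ for value 28 → 11 left.
Fill the last 11 $ with part of Outdoor: 11/20 of it earns 19.8.
Total value = 47.8.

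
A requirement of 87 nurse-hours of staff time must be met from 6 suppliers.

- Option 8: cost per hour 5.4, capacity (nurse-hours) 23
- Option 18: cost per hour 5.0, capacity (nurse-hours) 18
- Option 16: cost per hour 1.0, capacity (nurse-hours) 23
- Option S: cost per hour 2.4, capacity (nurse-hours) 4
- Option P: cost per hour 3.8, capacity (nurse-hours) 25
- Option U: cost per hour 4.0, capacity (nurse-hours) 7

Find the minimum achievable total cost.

Use suppliers in increasing cost order.
Option 16 at 1.0: take all 23 nurse-hours ; 64 still needed.
Option S at 2.4: take all 4 nurse-hours ; 60 still needed.
Option P (3.8): use full 25 ; 35 nurse-hours to go.
Option U at 4.0: take all 7 nurse-hours ; 28 still needed.
Option 18 (5.0): use full 18 ; 10 nurse-hours to go.
Take 10 from Option 8 at 5.4 to finish.
Cost = 23×1.0 + 4×2.4 + 25×3.8 + 7×4.0 + 18×5.0 + 10×5.4 = 299.6.

299.6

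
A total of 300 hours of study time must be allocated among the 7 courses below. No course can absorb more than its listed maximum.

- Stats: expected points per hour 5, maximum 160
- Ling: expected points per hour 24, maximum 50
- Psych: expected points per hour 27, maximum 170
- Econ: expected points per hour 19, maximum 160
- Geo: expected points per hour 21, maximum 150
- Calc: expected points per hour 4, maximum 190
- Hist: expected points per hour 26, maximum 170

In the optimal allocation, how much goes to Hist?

Highest expected points per hour first: Psych 27 > Hist 26 > Ling 24 > Geo 21 > Econ 19 > Stats 5 > Calc 4.
Psych: +170 to 170 (cap) ; 130 left.
Hist has room for 170 but only 130 remain, so it gets 130.

130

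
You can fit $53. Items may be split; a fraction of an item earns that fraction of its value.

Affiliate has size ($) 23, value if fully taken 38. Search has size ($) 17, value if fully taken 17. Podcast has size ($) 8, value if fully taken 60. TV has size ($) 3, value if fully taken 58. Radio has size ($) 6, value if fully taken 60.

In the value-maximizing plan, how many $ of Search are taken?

Rank by value-to-size ratio: TV 58/3≈19.3, Radio 60/6≈10, Podcast 60/8≈7.5, Affiliate 38/23≈1.65, Search 17/17≈1.
All 3 $ of TV fit (value 58) ; 50 remain.
Take all of Radio (6 $, value 60) ; 44 $ left.
Take all of Podcast (8 $, value 60) ; 36 $ left.
Affiliate: take in full, 23 $ for value 38 ; 13 left.
Fill the last 13 $ with part of Search: 13/17 of it earns 13.

13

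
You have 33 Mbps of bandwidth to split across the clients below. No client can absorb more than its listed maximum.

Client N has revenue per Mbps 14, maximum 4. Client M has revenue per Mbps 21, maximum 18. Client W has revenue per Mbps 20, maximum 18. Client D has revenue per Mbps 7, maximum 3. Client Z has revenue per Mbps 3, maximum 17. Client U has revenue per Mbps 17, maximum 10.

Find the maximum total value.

678

Rank by revenue per Mbps: Client M 21 > Client W 20 > Client U 17 > Client N 14 > Client D 7 > Client Z 3.
Client M takes 18 to reach its cap of 18 — 15 left.
Only 15 left; Client W takes them to reach 15.
Total = 21×18 + 20×15 = 678.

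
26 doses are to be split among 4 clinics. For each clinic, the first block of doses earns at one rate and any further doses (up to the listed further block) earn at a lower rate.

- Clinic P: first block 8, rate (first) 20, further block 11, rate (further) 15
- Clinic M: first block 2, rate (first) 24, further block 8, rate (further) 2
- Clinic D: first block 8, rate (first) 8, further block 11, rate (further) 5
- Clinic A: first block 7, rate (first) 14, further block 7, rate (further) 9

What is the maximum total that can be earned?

443

Order all 8 blocks by rate: Clinic M/first 24 > Clinic P/first 20 > Clinic P/second 15 > Clinic A/first 14 > Clinic A/second 9 > Clinic D/first 8 > Clinic D/second 5 > Clinic M/second 2.
Clinic M first at 24: fill all 2 → 24 left.
Clinic P/first (20): +8 → 16 left.
Clinic P/second (15): +11 → 5 left.
Clinic A/first: +5 of 7 at 14; pool empty.
Total = 24×2 + 20×8 + 15×11 + 14×5 = 443.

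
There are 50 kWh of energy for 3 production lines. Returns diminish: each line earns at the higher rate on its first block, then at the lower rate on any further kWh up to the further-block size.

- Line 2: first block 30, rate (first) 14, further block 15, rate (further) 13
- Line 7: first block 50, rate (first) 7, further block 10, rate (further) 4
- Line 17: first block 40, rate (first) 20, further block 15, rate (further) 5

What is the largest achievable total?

Rank every tier by rate: Line 17/first 20 > Line 2/first 14 > Line 2/second 13 > Line 7/first 7 > Line 17/second 5 > Line 7/second 4.
Line 17/first (20): +40 — 10 left.
Line 2/first: +10 of 30 at 14; pool empty.
Total = 20×40 + 14×10 = 940.

940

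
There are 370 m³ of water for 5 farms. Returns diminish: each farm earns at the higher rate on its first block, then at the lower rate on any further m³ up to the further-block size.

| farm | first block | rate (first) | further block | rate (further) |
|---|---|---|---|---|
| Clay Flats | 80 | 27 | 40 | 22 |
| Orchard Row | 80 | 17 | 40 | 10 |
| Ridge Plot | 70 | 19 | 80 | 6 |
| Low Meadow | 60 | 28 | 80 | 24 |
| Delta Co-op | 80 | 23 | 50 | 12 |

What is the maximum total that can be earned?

Order all 10 blocks by rate: Low Meadow/tier1 28 > Clay Flats/tier1 27 > Low Meadow/tier2 24 > Delta Co-op/tier1 23 > Clay Flats/tier2 22 > Ridge Plot/tier1 19 > Orchard Row/tier1 17 > Delta Co-op/tier2 12 > Orchard Row/tier2 10 > Ridge Plot/tier2 6.
Low Meadow tier1 at 28: fill all 60 → 310 left.
Clay Flats/tier1 (27): +80 → 230 left.
Low Meadow/tier2 (24): +80 → 150 left.
Delta Co-op/tier1 (23): +80 → 70 left.
Clay Flats tier2 at 22: fill all 40 → 30 left.
Ridge Plot tier1 at 19: only 30 left, fill 30.
Total = 28×60 + 27×80 + 24×80 + 23×80 + 22×40 + 19×30 = 9050.

9050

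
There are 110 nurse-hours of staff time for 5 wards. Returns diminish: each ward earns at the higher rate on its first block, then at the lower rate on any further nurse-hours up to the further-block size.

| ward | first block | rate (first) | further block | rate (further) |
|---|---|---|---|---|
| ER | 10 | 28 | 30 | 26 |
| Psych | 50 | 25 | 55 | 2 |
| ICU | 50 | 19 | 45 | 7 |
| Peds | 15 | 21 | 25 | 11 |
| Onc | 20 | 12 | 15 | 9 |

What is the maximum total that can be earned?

Treat each block as its own option and order by rate: ER/first 28 > ER/second 26 > Psych/first 25 > Peds/first 21 > ICU/first 19 > Onc/first 12 > Peds/second 11 > Onc/second 9 > ICU/second 7 > Psych/second 2.
ER/first (28): +10 — 100 left.
ER/second (26): +30 — 70 left.
Psych/first (25): +50 — 20 left.
Fill Peds first block (15 at 21) — 5 left.
5 remain; put them into ICU first at 19.
Total = 28×10 + 26×30 + 25×50 + 21×15 + 19×5 = 2720.

2720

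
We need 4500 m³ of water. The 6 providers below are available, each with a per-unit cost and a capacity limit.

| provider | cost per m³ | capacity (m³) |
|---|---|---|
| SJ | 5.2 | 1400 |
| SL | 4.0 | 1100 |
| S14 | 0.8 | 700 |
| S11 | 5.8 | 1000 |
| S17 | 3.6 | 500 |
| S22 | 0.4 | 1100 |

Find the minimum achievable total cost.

Cheapest first:
Take 1100 from S22 at 0.4 — need 3400 more.
Take 700 from S14 at 0.8 — need 2700 more.
Take 500 from S17 at 3.6 — need 2200 more.
SL at 4.0: take all 1100 m³ — 1100 still needed.
SJ at 5.2: take 1100 of its 1400 — requirement met.
S11: unused.
Cost = 1100×0.4 + 700×0.8 + 500×3.6 + 1100×4.0 + 1100×5.2 = 12920.

12920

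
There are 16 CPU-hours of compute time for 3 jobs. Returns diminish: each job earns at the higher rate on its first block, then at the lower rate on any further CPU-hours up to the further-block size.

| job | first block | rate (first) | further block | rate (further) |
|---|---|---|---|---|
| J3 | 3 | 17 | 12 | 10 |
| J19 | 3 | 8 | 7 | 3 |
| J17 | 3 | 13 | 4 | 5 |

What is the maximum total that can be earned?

190

Rank every tier by rate: J3/tier1 17 > J17/tier1 13 > J3/tier2 10 > J19/tier1 8 > J17/tier2 5 > J19/tier2 3.
J3 tier1 at 17: fill all 3 — 13 left.
J17/tier1 (13): +3 — 10 left.
J3 tier2 at 10: only 10 left, fill 10.
Total = 17×3 + 13×3 + 10×10 = 190.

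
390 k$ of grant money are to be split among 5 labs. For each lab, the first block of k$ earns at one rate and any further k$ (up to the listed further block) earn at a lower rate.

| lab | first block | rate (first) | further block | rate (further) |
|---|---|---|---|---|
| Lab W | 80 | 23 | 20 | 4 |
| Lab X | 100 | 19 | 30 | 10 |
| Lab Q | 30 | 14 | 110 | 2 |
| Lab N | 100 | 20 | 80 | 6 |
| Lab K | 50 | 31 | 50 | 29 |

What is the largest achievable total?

8880

Rank every tier by rate: Lab K/first 31 > Lab K/second 29 > Lab W/first 23 > Lab N/first 20 > Lab X/first 19 > Lab Q/first 14 > Lab X/second 10 > Lab N/second 6 > Lab W/second 4 > Lab Q/second 2.
Fill Lab K first block (50 at 31) ; 340 left.
Lab K/second (29): +50 ; 290 left.
Lab W/first (23): +80 ; 210 left.
Lab N/first (20): +100 ; 110 left.
Fill Lab X first block (100 at 19) ; 10 left.
Lab Q/first: +10 of 30 at 14; pool empty.
Total = 31×50 + 29×50 + 23×80 + 20×100 + 19×100 + 14×10 = 8880.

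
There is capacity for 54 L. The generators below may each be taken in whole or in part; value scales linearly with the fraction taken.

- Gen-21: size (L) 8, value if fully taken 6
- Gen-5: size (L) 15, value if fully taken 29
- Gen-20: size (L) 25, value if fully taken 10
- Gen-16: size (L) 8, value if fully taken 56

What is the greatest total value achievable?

Best value per unit of size first: Gen-16 56/8≈7, Gen-5 29/15≈1.93, Gen-21 6/8≈0.75, Gen-20 10/25≈0.4.
Gen-16: take in full, 8 L for value 56 → 46 left.
Gen-5: take in full, 15 L for value 29 → 31 left.
All 8 L of Gen-21 fit (value 6) → 23 remain.
23 L left: a 23/25 share of Gen-20 gives 10×23/25 = 9.2.
Total value = 100.2.

100.2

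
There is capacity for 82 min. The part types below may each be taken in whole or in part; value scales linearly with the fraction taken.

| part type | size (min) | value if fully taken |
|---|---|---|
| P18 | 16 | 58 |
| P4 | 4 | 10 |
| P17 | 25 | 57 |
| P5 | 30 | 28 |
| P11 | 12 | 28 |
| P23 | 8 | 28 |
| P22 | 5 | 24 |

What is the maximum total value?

216.2

Sort by value density: P22 24/5≈4.8, P18 58/16≈3.62, P23 28/8≈3.5, P4 10/4≈2.5, P11 28/12≈2.33, P17 57/25≈2.28, P5 28/30≈0.933.
P22: take in full, 5 min for value 24 — 77 left.
P18: take in full, 16 min for value 58 — 61 left.
All 8 min of P23 fit (value 28) — 53 remain.
P4: take in full, 4 min for value 10 — 49 left.
Take all of P11 (12 min, value 28) — 37 min left.
All 25 min of P17 fit (value 57) — 12 remain.
12 min left: a 12/30 share of P5 gives 28×12/30 = 11.2.
Total value = 216.2.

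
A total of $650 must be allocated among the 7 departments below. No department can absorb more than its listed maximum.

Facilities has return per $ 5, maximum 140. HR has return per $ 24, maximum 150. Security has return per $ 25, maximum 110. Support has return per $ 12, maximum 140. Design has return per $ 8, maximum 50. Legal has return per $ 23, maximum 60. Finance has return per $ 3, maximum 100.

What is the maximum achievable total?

10510

Rank by return per $: Security 25 > HR 24 > Legal 23 > Support 12 > Design 8 > Facilities 5 > Finance 3.
Security: +110 to 110 (cap) ; 540 left.
HR takes 150 to reach its cap of 150 ; 390 left.
Legal: +60 to 60 (cap) ; 330 left.
Support: +140 to 140 (cap) ; 190 left.
Give Design 50 to hit its cap of 50 ; 140 left.
Facilities takes 140 to reach its cap of 140 ; 0 left.
Total = 5×140 + 24×150 + 25×110 + 12×140 + 8×50 + 23×60 = 10510.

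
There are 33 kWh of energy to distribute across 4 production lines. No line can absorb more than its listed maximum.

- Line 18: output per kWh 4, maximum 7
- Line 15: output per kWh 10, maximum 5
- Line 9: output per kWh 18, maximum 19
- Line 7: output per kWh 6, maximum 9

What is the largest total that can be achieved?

446

Highest output per kWh first: Line 9 18 > Line 15 10 > Line 7 6 > Line 18 4.
Line 9 takes 19 to reach its cap of 19 ; 14 left.
Line 15: +5 to 5 (cap) ; 9 left.
Line 7 takes 9 to reach its cap of 9 ; 0 left.
Total = 10×5 + 18×19 + 6×9 = 446.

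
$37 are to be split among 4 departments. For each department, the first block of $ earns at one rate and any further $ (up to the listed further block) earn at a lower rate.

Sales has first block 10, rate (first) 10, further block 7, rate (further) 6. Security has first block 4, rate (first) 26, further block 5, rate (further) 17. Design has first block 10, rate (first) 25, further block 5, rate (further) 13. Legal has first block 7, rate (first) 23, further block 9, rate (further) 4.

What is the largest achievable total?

725

Treat each block as its own option and order by rate: Security/first 26 > Design/first 25 > Legal/first 23 > Security/second 17 > Design/second 13 > Sales/first 10 > Sales/second 6 > Legal/second 4.
Security first at 26: fill all 4 → 33 left.
Design/first (25): +10 → 23 left.
Legal first at 23: fill all 7 → 16 left.
Security/second (17): +5 → 11 left.
Fill Design second block (5 at 13) → 6 left.
6 remain; put them into Sales first at 10.
Total = 26×4 + 25×10 + 23×7 + 17×5 + 13×5 + 10×6 = 725.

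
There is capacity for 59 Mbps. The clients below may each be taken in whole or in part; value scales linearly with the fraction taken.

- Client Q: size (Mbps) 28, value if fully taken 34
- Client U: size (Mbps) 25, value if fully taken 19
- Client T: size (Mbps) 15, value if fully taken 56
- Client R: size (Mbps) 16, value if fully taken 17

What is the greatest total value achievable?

Sort by value density: Client T 56/15≈3.73, Client Q 34/28≈1.21, Client R 17/16≈1.06, Client U 19/25≈0.76.
All 15 Mbps of Client T fit (value 56) — 44 remain.
All 28 Mbps of Client Q fit (value 34) — 16 remain.
Client R: take in full, 16 Mbps for value 17 — 0 left.
Total value = 107.

107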